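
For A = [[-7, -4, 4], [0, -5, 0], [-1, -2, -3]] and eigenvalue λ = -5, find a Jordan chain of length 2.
v_1 = [[-1, 1, 1]]^T, v_2 = [[2, 0, 1]]^T

We seek v_1 ∈ ker((A + 5I)^2) \ ker(A + 5I), then set v_{i+1} = (A + 5I) v_i.

One such chain is v_1 = [[-1, 1, 1]]^T, v_2 = [[2, 0, 1]]^T. Check: (A + 5I) v_2 = [[0, 0, 0]]^T = 0.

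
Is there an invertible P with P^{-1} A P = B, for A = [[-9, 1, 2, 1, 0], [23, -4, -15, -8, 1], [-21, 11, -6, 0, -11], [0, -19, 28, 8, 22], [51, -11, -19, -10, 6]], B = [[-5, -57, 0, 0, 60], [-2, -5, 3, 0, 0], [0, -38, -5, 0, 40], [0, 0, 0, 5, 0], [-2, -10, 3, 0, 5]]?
Two matrices over a field are similar if and only if they have the same invariant factors.

Both A and B have characteristic polynomial (x - 5)^2(x + 5)^3 and minimal polynomial (x - 5)(x + 5)^3. Computing further, both have invariant factors x - 5, (x - 5)(x + 5)^3. Hence A and B are similar.

Yes.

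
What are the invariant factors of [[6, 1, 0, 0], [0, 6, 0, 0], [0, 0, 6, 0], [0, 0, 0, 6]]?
The Jordan structure of A has elementary divisors (x - 6)^2, (x - 6), (x - 6). Arranging the block sizes at each eigenvalue in decreasing order and taking row products gives the invariant factors.

Invariant factors (smallest first, each dividing the next): x - 6, x - 6, (x - 6)^2.

Check: the last factor (x - 6)^2 is the minimal polynomial, and the product (x - 6)^4 is the characteristic polynomial.

x - 6, x - 6, (x - 6)^2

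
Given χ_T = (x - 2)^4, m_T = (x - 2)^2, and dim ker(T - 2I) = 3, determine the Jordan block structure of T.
λ = 2: algebraic multiplicity 4 (exponent in χ_T), largest block size 2 (exponent in m_T), 3 blocks (geometric multiplicity). These force block sizes [2, 1, 1].

Jordan blocks: (2, 2), (2, 1), (2, 1)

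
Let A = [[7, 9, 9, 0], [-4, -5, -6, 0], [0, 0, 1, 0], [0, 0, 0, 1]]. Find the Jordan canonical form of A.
The characteristic polynomial is det(xI - A) = (x - 1)^4, so the eigenvalues are 1 (algebraic multiplicity 4).

For λ = 1: rank(A - I) = 1, rank((A - I)^2) = 0. The eigenspace has dimension 4 - 1 = 3, so there are 3 Jordan blocks; the rank sequence gives block sizes [2, 1, 1].

Assembling the blocks gives the Jordan form J above.

J = [[1, 1, 0, 0], [0, 1, 0, 0], [0, 0, 1, 0], [0, 0, 0, 1]]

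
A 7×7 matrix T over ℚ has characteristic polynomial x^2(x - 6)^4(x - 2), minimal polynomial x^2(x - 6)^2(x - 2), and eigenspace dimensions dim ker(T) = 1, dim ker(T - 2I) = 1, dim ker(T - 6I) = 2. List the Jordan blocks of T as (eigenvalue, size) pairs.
λ = 0: algebraic multiplicity 2 (exponent in χ_T), largest block size 2 (exponent in m_T), 1 block (geometric multiplicity). This forces block sizes [2].
λ = 2: algebraic multiplicity 1 (exponent in χ_T), largest block size 1 (exponent in m_T), 1 block (geometric multiplicity). This forces block sizes [1].
λ = 6: algebraic multiplicity 4 (exponent in χ_T), largest block size 2 (exponent in m_T), 2 blocks (geometric multiplicity). These force block sizes [2, 2].

Jordan blocks: (0, 2), (2, 1), (6, 2), (6, 2)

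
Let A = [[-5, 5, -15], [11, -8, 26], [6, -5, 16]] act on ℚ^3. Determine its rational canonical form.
R = [[0, 0, -5], [1, 0, 3], [0, 1, 3]]

The invariant factors of A (the non-unit diagonal entries of the Smith normal form of xI - A over ℚ[x]) are (x - 1)(x^2 - 2x - 5), each dividing the next. The characteristic polynomial is their product, (x - 1)(x^2 - 2x - 5).

The rational canonical form is the block-diagonal matrix of companion matrices C(f_i):
R = [[0, 0, -5], [1, 0, 3], [0, 1, 3]].

Note the characteristic polynomial does not split into linear factors over ℚ, so A has no Jordan form over ℚ; the rational canonical form exists over any field.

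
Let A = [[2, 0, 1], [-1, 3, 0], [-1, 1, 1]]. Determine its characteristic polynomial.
xI - A = [[x - 2, 0, -1], [1, x - 3, 0], [1, -1, x - 1]].

Expanding det(xI - A) along the first row:
det(xI - A) = + (x - 2)·det([[x - 3, 0], [-1, x - 1]]) - (0)·det([[1, 0], [1, x - 1]]) + (-1)·det([[1, x - 3], [1, -1]]).

Evaluating gives χ_A(x) = x^3 - 6x^2 + 12x - 8 = (x - 2)^3.

χ_A(x) = (x - 2)^3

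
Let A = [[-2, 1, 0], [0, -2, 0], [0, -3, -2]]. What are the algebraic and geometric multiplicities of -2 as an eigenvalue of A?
algebraic multiplicity 3, geometric multiplicity 2

The characteristic polynomial is (x + 2)^3, so the factor x + 2 appears with exponent 3: the algebraic multiplicity is 3.

rank(A + 2I) = 1, so the eigenspace has dimension 3 - 1 = 2: the geometric multiplicity is 2.

Since 2 < 3, A is not diagonalizable.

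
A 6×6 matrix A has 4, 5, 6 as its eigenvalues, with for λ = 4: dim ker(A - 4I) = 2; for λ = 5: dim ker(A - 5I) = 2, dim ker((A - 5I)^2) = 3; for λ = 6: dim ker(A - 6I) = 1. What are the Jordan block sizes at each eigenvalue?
λ = 4: successive nullity increments [2] count blocks of size ≥ k; block sizes are [1, 1].
λ = 5: successive nullity increments [2, 1] count blocks of size ≥ k; block sizes are [2, 1].
λ = 6: successive nullity increments [1] count blocks of size ≥ k; block sizes are [1].

Jordan blocks: (4, 1), (4, 1), (5, 2), (5, 1), (6, 1)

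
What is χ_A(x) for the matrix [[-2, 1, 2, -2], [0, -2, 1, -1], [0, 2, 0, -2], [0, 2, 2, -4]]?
χ_A(x) = (x + 2)^4

xI - A = [[x + 2, -1, -2, 2], [0, x + 2, -1, 1], [0, -2, x, 2], [0, -2, -2, x + 4]].

Expanding det(xI - A) along the first row:
det(xI - A) = + (x + 2)·det([[x + 2, -1, 1], [-2, x, 2], [-2, -2, x + 4]]) - (-1)·det([[0, -1, 1], [0, x, 2], [0, -2, x + 4]]) + (-2)·det([[0, x + 2, 1], [0, -2, 2], [0, -2, x + 4]]) - (2)·det([[0, x + 2, -1], [0, -2, x], [0, -2, -2]]).

Evaluating gives χ_A(x) = x^4 + 8x^3 + 24x^2 + 32x + 16 = (x + 2)^4.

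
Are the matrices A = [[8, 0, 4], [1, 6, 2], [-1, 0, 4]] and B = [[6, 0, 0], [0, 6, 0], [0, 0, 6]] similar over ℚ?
Both have characteristic polynomial (x - 6)^3, but the minimal polynomial of A is (x - 6)^2 while the minimal polynomial of B is x - 6. The minimal polynomial is a similarity invariant, so A and B are not similar.

No.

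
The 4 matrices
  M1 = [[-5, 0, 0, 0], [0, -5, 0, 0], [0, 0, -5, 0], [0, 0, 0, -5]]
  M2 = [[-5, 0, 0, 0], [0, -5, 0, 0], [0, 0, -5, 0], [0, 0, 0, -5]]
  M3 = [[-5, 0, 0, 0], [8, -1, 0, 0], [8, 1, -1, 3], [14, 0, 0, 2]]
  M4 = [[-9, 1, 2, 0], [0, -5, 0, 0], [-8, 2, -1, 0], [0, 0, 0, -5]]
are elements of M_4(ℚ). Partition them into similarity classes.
Characteristic polynomials: χ_{M1} = (x + 5)^4, χ_{M2} = (x + 5)^4, χ_{M3} = (x - 2)(x + 1)^2(x + 5), χ_{M4} = (x + 5)^4.

{M1, M2}: invariant factors x + 5, x + 5, x + 5, x + 5.

{M3}: invariant factors (x - 2)(x + 1)^2(x + 5).

{M4}: invariant factors x + 5, x + 5, (x + 5)^2.

Matrices are similar if and only if their invariant-factor lists agree; the partition into similarity classes is {M1, M2}, {M3}, {M4}.

3 classes: {M1, M2}, {M3}, {M4}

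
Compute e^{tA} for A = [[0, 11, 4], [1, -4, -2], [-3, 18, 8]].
e^{tA} = [[(1 - t)*e^{t}, (5*t + 6*e^{t} - 6)*e^{t}, 2*(t + e^{t} - 1)*e^{t}], [t*e^{t}, (1 - 5*t)*e^{t}, -2*t*e^{t}], [-3*t*e^{t}, 3*(5*t + e^{t} - 1)*e^{t}, (6*t + e^{t})*e^{t}]]

A has Jordan form J = [[1, 1, 0], [0, 1, 0], [0, 0, 2]] with A = PJP^{-1}, so e^{tA} = P e^{tJ} P^{-1}.

For a Jordan block J_k(λ), e^{tJ_k(λ)} = e^{λt} · (I + tN + t^2 N^2/2! + ... + t^{k-1} N^{k-1}/(k-1)!) where N is the nilpotent superdiagonal part.

Assembling the blocks and conjugating back gives the entries of e^{tA} as shown above.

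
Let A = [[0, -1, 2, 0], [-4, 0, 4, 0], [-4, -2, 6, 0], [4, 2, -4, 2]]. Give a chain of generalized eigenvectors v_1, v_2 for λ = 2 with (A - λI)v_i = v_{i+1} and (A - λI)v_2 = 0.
v_1 = [[1, 1, 1, -1]]^T, v_2 = [[-1, -2, -2, 2]]^T

We seek v_1 ∈ ker((A - 2I)^2) \ ker(A - 2I), then set v_{i+1} = (A - 2I) v_i.

One such chain is v_1 = [[1, 1, 1, -1]]^T, v_2 = [[-1, -2, -2, 2]]^T. Check: (A - 2I) v_2 = [[0, 0, 0, 0]]^T = 0.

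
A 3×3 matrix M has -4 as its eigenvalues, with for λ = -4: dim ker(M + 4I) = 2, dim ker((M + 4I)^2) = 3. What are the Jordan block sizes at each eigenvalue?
Jordan blocks: (-4, 2), (-4, 1)

λ = -4: successive nullity increments [2, 1] count blocks of size ≥ k; block sizes are [2, 1].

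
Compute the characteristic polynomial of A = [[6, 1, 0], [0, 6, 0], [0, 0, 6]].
xI - A = [[x - 6, -1, 0], [0, x - 6, 0], [0, 0, x - 6]].

Expanding det(xI - A) along the first row:
det(xI - A) = + (x - 6)·det([[x - 6, 0], [0, x - 6]]) - (-1)·det([[0, 0], [0, x - 6]]) + (0)·det([[0, x - 6], [0, 0]]).

Evaluating gives χ_A(x) = x^3 - 18x^2 + 108x - 216 = (x - 6)^3.

χ_A(x) = (x - 6)^3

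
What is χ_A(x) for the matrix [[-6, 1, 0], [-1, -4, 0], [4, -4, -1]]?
χ_A(x) = (x + 1)(x + 5)^2

xI - A = [[x + 6, -1, 0], [1, x + 4, 0], [-4, 4, x + 1]].

Expanding det(xI - A) along the first row:
det(xI - A) = + (x + 6)·det([[x + 4, 0], [4, x + 1]]) - (-1)·det([[1, 0], [-4, x + 1]]) + (0)·det([[1, x + 4], [-4, 4]]).

Evaluating gives χ_A(x) = x^3 + 11x^2 + 35x + 25 = (x + 1)(x + 5)^2.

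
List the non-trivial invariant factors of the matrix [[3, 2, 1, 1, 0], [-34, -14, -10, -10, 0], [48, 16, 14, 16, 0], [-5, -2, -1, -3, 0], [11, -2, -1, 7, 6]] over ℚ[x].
The Jordan structure of A has elementary divisors (x + 2)^2, (x + 2), (x - 6), (x - 6). Arranging the block sizes at each eigenvalue in decreasing order and taking row products gives the invariant factors.

Invariant factors (smallest first, each dividing the next): (x - 6)(x + 2), (x - 6)(x + 2)^2.

Check: the last factor (x - 6)(x + 2)^2 is the minimal polynomial, and the product (x - 6)^2(x + 2)^3 is the characteristic polynomial.

(x - 6)(x + 2), (x - 6)(x + 2)^2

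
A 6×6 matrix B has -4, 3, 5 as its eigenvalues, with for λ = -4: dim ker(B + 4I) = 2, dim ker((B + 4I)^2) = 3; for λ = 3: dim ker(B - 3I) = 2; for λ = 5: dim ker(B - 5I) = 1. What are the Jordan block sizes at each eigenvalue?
Jordan blocks: (-4, 2), (-4, 1), (3, 1), (3, 1), (5, 1)

λ = -4: successive nullity increments [2, 1] count blocks of size ≥ k; block sizes are [2, 1].
λ = 3: successive nullity increments [2] count blocks of size ≥ k; block sizes are [1, 1].
λ = 5: successive nullity increments [1] count blocks of size ≥ k; block sizes are [1].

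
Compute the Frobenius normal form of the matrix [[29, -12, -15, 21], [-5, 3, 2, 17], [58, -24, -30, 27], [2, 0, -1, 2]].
R = [[0, 15, 0, 0], [1, 2, 0, 0], [0, 0, 0, 15], [0, 0, 1, 2]]

The invariant factors of A (the non-unit diagonal entries of the Smith normal form of xI - A over ℚ[x]) are (x - 5)(x + 3), (x - 5)(x + 3), each dividing the next. The characteristic polynomial is their product, (x - 5)^2(x + 3)^2.

The rational canonical form is the block-diagonal matrix of companion matrices C(f_i):
R = [[0, 15, 0, 0], [1, 2, 0, 0], [0, 0, 0, 15], [0, 0, 1, 2]].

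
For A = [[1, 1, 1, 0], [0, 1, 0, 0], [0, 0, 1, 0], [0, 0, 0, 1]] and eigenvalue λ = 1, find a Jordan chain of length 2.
We seek v_1 ∈ ker((A - I)^2) \ ker(A - I), then set v_{i+1} = (A - I) v_i.

One such chain is v_1 = [[0, 1, 0, 0]]^T, v_2 = [[1, 0, 0, 0]]^T. Check: (A - I) v_2 = [[0, 0, 0, 0]]^T = 0.

v_1 = [[0, 1, 0, 0]]^T, v_2 = [[1, 0, 0, 0]]^T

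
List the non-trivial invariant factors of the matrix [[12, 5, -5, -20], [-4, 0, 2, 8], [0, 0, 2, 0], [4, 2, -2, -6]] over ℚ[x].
x - 2, x - 2, (x - 2)^2

The Jordan structure of A has elementary divisors (x - 2)^2, (x - 2), (x - 2). Arranging the block sizes at each eigenvalue in decreasing order and taking row products gives the invariant factors.

Invariant factors (smallest first, each dividing the next): x - 2, x - 2, (x - 2)^2.

Check: the last factor (x - 2)^2 is the minimal polynomial, and the product (x - 2)^4 is the characteristic polynomial.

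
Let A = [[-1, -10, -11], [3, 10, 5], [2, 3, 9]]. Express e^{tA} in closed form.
A has Jordan form J = [[6, 1, 0], [0, 6, 1], [0, 0, 6]] with A = PJP^{-1}, so e^{tA} = P e^{tJ} P^{-1}.

For a Jordan block J_k(λ), e^{tJ_k(λ)} = e^{λt} · (I + tN + t^2 N^2/2! + ... + t^{k-1} N^{k-1}/(k-1)!) where N is the nilpotent superdiagonal part.

Assembling the blocks and conjugating back gives the entries of e^{tA} as shown above.

e^{tA} = [[(-3*t^2 - 14*t + 2)*e^{6*t}/2, t*(-3*t - 20)*e^{6*t}/2, t*(-3*t - 11)*e^{6*t}], [t*(t + 6)*e^{6*t}/2, (t^2 + 8*t + 2)*e^{6*t}/2, t*(t + 5)*e^{6*t}], [t*(t + 4)*e^{6*t}/2, t*(t + 6)*e^{6*t}/2, (t^2 + 3*t + 1)*e^{6*t}]]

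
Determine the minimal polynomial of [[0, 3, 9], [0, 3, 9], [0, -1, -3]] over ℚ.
The characteristic polynomial factors as x^3. The minimal polynomial is ∏(x - λ)^{k_λ} where k_λ is the size of the largest Jordan block at λ.

For λ = 0: rank(A) = 1, and the largest Jordan block has size 2 (the smallest k with rank(A^k) = rank(A^(k+1))).

So m_A(x) = x^2.

m_A(x) = x^2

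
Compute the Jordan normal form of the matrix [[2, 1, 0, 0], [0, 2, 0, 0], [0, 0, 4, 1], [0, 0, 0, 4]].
The characteristic polynomial is det(xI - A) = (x - 4)^2(x - 2)^2, so the eigenvalues are 2 (algebraic multiplicity 2), 4 (algebraic multiplicity 2).

For λ = 2: rank(A - 2I) = 3, rank((A - 2I)^2) = 2. The eigenspace has dimension 4 - 3 = 1, so there is 1 Jordan block; the rank sequence gives block sizes [2].

For λ = 4: rank(A - 4I) = 3, rank((A - 4I)^2) = 2. The eigenspace has dimension 4 - 3 = 1, so there is 1 Jordan block; the rank sequence gives block sizes [2].

Assembling the blocks gives the Jordan form J above.

J = [[2, 1, 0, 0], [0, 2, 0, 0], [0, 0, 4, 1], [0, 0, 0, 4]]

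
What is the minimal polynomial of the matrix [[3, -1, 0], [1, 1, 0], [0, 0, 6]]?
The characteristic polynomial factors as (x - 6)(x - 2)^2. The minimal polynomial is ∏(x - λ)^{k_λ} where k_λ is the size of the largest Jordan block at λ.

For λ = 2: rank(A - 2I) = 2, and the largest Jordan block has size 2 (the smallest k with rank((A - 2I)^k) = rank((A - 2I)^(k+1))).
For λ = 6: rank(A - 6I) = 2, and the largest Jordan block has size 1 (the smallest k with rank((A - 6I)^k) = rank((A - 6I)^(k+1))).

So m_A(x) = (x - 6)(x - 2)^2.

m_A(x) = (x - 6)(x - 2)^2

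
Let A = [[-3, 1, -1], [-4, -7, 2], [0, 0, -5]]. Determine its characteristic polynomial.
xI - A = [[x + 3, -1, 1], [4, x + 7, -2], [0, 0, x + 5]].

Expanding det(xI - A) along the first row:
det(xI - A) = + (x + 3)·det([[x + 7, -2], [0, x + 5]]) - (-1)·det([[4, -2], [0, x + 5]]) + (1)·det([[4, x + 7], [0, 0]]).

Evaluating gives χ_A(x) = x^3 + 15x^2 + 75x + 125 = (x + 5)^3.

χ_A(x) = (x + 5)^3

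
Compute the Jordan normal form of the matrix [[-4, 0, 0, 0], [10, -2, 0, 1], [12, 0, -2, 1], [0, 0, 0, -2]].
J = [[-4, 0, 0, 0], [0, -2, 1, 0], [0, 0, -2, 0], [0, 0, 0, -2]]

The characteristic polynomial is det(xI - A) = (x + 2)^3(x + 4), so the eigenvalues are -4 (algebraic multiplicity 1), -2 (algebraic multiplicity 3).

For λ = -4: algebraic multiplicity 1 gives one 1×1 block.

For λ = -2: rank(A + 2I) = 2, rank((A + 2I)^2) = 1. The eigenspace has dimension 4 - 2 = 2, so there are 2 Jordan blocks; the rank sequence gives block sizes [2, 1].

Assembling the blocks gives the Jordan form J above.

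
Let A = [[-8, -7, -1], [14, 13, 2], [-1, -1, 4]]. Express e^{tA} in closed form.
e^{tA} = [[(-(t + 1)*e^{6*t} + 2)*e^{-t}, (-(t + 1)*e^{6*t} + 1)*e^{-t}, -t*e^{5*t}], [2*((t + 1)*e^{6*t} - 1)*e^{-t}, (2*(t + 1)*e^{6*t} - 1)*e^{-t}, 2*t*e^{5*t}], [-t*e^{5*t}, -t*e^{5*t}, (1 - t)*e^{5*t}]]

A has Jordan form J = [[-1, 0, 0], [0, 5, 1], [0, 0, 5]] with A = PJP^{-1}, so e^{tA} = P e^{tJ} P^{-1}.

For a Jordan block J_k(λ), e^{tJ_k(λ)} = e^{λt} · (I + tN + t^2 N^2/2! + ... + t^{k-1} N^{k-1}/(k-1)!) where N is the nilpotent superdiagonal part.

Assembling the blocks and conjugating back gives the entries of e^{tA} as shown above.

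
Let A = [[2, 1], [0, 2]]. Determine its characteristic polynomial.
χ_A(x) = (x - 2)^2

xI - A = [[x - 2, -1], [0, x - 2]].

Expanding det(xI - A) along the first row:
det(xI - A) = + (x - 2)·det([[x - 2]]) - (-1)·det([[0]]).

Evaluating gives χ_A(x) = x^2 - 4x + 4 = (x - 2)^2.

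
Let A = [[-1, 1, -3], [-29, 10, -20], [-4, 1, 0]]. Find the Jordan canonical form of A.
The characteristic polynomial is det(xI - A) = (x - 3)^3, so the eigenvalues are 3 (algebraic multiplicity 3).

For λ = 3: rank(A - 3I) = 2, rank((A - 3I)^2) = 1, rank((A - 3I)^3) = 0. The eigenspace has dimension 3 - 2 = 1, so there is 1 Jordan block; the rank sequence gives block sizes [3].

Assembling the blocks gives the Jordan form J above.

J = [[3, 1, 0], [0, 3, 1], [0, 0, 3]]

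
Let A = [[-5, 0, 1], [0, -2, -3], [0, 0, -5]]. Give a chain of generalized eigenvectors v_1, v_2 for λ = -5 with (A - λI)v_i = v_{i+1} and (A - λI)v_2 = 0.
We seek v_1 ∈ ker((A + 5I)^2) \ ker(A + 5I), then set v_{i+1} = (A + 5I) v_i.

One such chain is v_1 = [[0, 1, 1]]^T, v_2 = [[1, 0, 0]]^T. Check: (A + 5I) v_2 = [[0, 0, 0]]^T = 0.

v_1 = [[0, 1, 1]]^T, v_2 = [[1, 0, 0]]^T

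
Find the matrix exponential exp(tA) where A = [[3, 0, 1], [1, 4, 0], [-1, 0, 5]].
A has Jordan form J = [[4, 1, 0], [0, 4, 1], [0, 0, 4]] with A = PJP^{-1}, so e^{tA} = P e^{tJ} P^{-1}.

For a Jordan block J_k(λ), e^{tJ_k(λ)} = e^{λt} · (I + tN + t^2 N^2/2! + ... + t^{k-1} N^{k-1}/(k-1)!) where N is the nilpotent superdiagonal part.

Assembling the blocks and conjugating back gives the entries of e^{tA} as shown above.

e^{tA} = [[(1 - t)*e^{4*t}, 0, t*e^{4*t}], [t*(2 - t)*e^{4*t}/2, e^{4*t}, t^2*e^{4*t}/2], [-t*e^{4*t}, 0, (t + 1)*e^{4*t}]]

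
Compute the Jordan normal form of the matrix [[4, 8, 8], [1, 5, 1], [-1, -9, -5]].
The characteristic polynomial is det(xI - A) = (x - 4)^2(x + 4), so the eigenvalues are -4 (algebraic multiplicity 1), 4 (algebraic multiplicity 2).

For λ = -4: algebraic multiplicity 1 gives one 1×1 block.

For λ = 4: rank(A - 4I) = 2, rank((A - 4I)^2) = 1. The eigenspace has dimension 3 - 2 = 1, so there is 1 Jordan block; the rank sequence gives block sizes [2].

Assembling the blocks gives the Jordan form J above.

J = [[-4, 0, 0], [0, 4, 1], [0, 0, 4]]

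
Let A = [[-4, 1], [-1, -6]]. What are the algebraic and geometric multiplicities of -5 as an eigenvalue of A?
The characteristic polynomial is (x + 5)^2, so the factor x + 5 appears with exponent 2: the algebraic multiplicity is 2.

rank(A + 5I) = 1, so the eigenspace has dimension 2 - 1 = 1: the geometric multiplicity is 1.

Since 1 < 2, A is not diagonalizable.

algebraic multiplicity 2, geometric multiplicity 1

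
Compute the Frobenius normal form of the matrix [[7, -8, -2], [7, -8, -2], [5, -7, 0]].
The invariant factors of A (the non-unit diagonal entries of the Smith normal form of xI - A over ℚ[x]) are x(x^2 + x - 4), each dividing the next. The characteristic polynomial is their product, x(x^2 + x - 4).

The rational canonical form is the block-diagonal matrix of companion matrices C(f_i):
R = [[0, 0, 0], [1, 0, 4], [0, 1, -1]].

Note the characteristic polynomial does not split into linear factors over ℚ, so A has no Jordan form over ℚ; the rational canonical form exists over any field.

R = [[0, 0, 0], [1, 0, 4], [0, 1, -1]]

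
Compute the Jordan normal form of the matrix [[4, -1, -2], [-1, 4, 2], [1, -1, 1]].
The characteristic polynomial is det(xI - A) = (x - 3)^3, so the eigenvalues are 3 (algebraic multiplicity 3).

For λ = 3: rank(A - 3I) = 1, rank((A - 3I)^2) = 0. The eigenspace has dimension 3 - 1 = 2, so there are 2 Jordan blocks; the rank sequence gives block sizes [2, 1].

Assembling the blocks gives the Jordan form J above.

J = [[3, 1, 0], [0, 3, 0], [0, 0, 3]]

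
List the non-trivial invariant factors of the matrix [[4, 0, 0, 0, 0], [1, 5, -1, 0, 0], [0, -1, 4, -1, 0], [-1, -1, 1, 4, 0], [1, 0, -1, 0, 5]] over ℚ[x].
(x - 5)(x - 4), (x - 5)(x - 4)^2

The Jordan structure of A has elementary divisors (x - 4)^2, (x - 4), (x - 5), (x - 5). Arranging the block sizes at each eigenvalue in decreasing order and taking row products gives the invariant factors.

Invariant factors (smallest first, each dividing the next): (x - 5)(x - 4), (x - 5)(x - 4)^2.

Check: the last factor (x - 5)(x - 4)^2 is the minimal polynomial, and the product (x - 5)^2(x - 4)^3 is the characteristic polynomial.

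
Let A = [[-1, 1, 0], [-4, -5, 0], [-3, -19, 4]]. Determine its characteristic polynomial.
xI - A = [[x + 1, -1, 0], [4, x + 5, 0], [3, 19, x - 4]].

Expanding det(xI - A) along the first row:
det(xI - A) = + (x + 1)·det([[x + 5, 0], [19, x - 4]]) - (-1)·det([[4, 0], [3, x - 4]]) + (0)·det([[4, x + 5], [3, 19]]).

Evaluating gives χ_A(x) = x^3 + 2x^2 - 15x - 36 = (x - 4)(x + 3)^2.

χ_A(x) = (x - 4)(x + 3)^2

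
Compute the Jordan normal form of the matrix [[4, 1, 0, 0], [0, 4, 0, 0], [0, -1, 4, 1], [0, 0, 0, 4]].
J = [[4, 1, 0, 0], [0, 4, 0, 0], [0, 0, 4, 1], [0, 0, 0, 4]]

The characteristic polynomial is det(xI - A) = (x - 4)^4, so the eigenvalues are 4 (algebraic multiplicity 4).

For λ = 4: rank(A - 4I) = 2, rank((A - 4I)^2) = 0. The eigenspace has dimension 4 - 2 = 2, so there are 2 Jordan blocks; the rank sequence gives block sizes [2, 2].

Assembling the blocks gives the Jordan form J above.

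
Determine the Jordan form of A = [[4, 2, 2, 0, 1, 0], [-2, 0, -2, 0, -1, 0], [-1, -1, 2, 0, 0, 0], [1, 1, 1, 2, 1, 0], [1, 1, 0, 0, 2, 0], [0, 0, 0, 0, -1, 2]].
J = [[2, 1, 0, 0, 0, 0], [0, 2, 1, 0, 0, 0], [0, 0, 2, 0, 0, 0], [0, 0, 0, 2, 1, 0], [0, 0, 0, 0, 2, 0], [0, 0, 0, 0, 0, 2]]

The characteristic polynomial is det(xI - A) = (x - 2)^6, so the eigenvalues are 2 (algebraic multiplicity 6).

For λ = 2: rank(A - 2I) = 3, rank((A - 2I)^2) = 1, rank((A - 2I)^3) = 0. The eigenspace has dimension 6 - 3 = 3, so there are 3 Jordan blocks; the rank sequence gives block sizes [3, 2, 1].

Assembling the blocks gives the Jordan form J above.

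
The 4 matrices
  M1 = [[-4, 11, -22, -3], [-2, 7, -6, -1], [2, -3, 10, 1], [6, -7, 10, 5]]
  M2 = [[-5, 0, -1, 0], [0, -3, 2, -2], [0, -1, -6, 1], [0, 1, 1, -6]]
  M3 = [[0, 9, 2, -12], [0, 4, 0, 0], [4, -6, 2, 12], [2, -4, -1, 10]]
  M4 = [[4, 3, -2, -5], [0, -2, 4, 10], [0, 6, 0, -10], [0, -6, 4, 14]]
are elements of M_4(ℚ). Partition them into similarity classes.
4 classes: {M1}, {M2}, {M3}, {M4}

Characteristic polynomials: χ_{M1} = (x - 6)^2(x - 4)(x - 2), χ_{M2} = (x + 5)^4, χ_{M3} = (x - 4)^4, χ_{M4} = (x - 4)^4.

{M1}: invariant factors (x - 6)^2(x - 4)(x - 2).

{M2}: invariant factors x + 5, (x + 5)^3.

{M3}: invariant factors (x - 4)^2, (x - 4)^2.

{M4}: invariant factors x - 4, x - 4, (x - 4)^2.

Matrices are similar if and only if their invariant-factor lists agree; the partition into similarity classes is {M1}, {M2}, {M3}, {M4}.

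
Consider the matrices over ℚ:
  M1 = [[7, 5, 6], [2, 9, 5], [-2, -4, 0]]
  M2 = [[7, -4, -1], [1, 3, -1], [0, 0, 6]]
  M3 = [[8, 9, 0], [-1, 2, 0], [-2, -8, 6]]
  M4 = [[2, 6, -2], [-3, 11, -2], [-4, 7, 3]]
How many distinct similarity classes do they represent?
Characteristic polynomials: χ_{M1} = (x - 6)(x - 5)^2, χ_{M2} = (x - 6)(x - 5)^2, χ_{M3} = (x - 6)(x - 5)^2, χ_{M4} = (x - 6)(x - 5)^2.

{M1, M2, M3, M4}: invariant factors (x - 6)(x - 5)^2.

Matrices are similar if and only if their invariant-factor lists agree; the partition into similarity classes is {M1, M2, M3, M4}.

1 class: {M1, M2, M3, M4}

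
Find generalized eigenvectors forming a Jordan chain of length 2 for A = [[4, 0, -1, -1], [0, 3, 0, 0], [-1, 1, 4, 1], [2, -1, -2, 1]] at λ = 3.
We seek v_1 ∈ ker((A - 3I)^2) \ ker(A - 3I), then set v_{i+1} = (A - 3I) v_i.

One such chain is v_1 = [[1, 1, 0, 0]]^T, v_2 = [[1, 0, 0, 1]]^T. Check: (A - 3I) v_2 = [[0, 0, 0, 0]]^T = 0.

v_1 = [[1, 1, 0, 0]]^T, v_2 = [[1, 0, 0, 1]]^T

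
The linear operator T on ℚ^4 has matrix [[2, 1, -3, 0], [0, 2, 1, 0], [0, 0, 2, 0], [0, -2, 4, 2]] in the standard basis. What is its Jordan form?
The characteristic polynomial is det(xI - A) = (x - 2)^4, so the eigenvalues are 2 (algebraic multiplicity 4).

For λ = 2: rank(A - 2I) = 2, rank((A - 2I)^2) = 1, rank((A - 2I)^3) = 0. The eigenspace has dimension 4 - 2 = 2, so there are 2 Jordan blocks; the rank sequence gives block sizes [3, 1].

Assembling the blocks gives the Jordan form J above.

J = [[2, 1, 0, 0], [0, 2, 1, 0], [0, 0, 2, 0], [0, 0, 0, 2]]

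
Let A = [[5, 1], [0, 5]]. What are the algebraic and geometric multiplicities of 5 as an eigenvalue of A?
The characteristic polynomial is (x - 5)^2, so the factor x - 5 appears with exponent 2: the algebraic multiplicity is 2.

rank(A - 5I) = 1, so the eigenspace has dimension 2 - 1 = 1: the geometric multiplicity is 1.

Since 1 < 2, A is not diagonalizable.

algebraic multiplicity 2, geometric multiplicity 1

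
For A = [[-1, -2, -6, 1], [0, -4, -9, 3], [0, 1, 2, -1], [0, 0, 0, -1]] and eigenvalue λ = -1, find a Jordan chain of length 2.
We seek v_1 ∈ ker((A + I)^2) \ ker(A + I), then set v_{i+1} = (A + I) v_i.

One such chain is v_1 = [[1, -5, 2, 2]]^T, v_2 = [[0, 3, -1, 0]]^T. Check: (A + I) v_2 = [[0, 0, 0, 0]]^T = 0.

v_1 = [[1, -5, 2, 2]]^T, v_2 = [[0, 3, -1, 0]]^T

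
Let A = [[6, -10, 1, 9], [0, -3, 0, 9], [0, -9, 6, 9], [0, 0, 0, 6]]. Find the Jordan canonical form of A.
The characteristic polynomial is det(xI - A) = (x - 6)^3(x + 3), so the eigenvalues are -3 (algebraic multiplicity 1), 6 (algebraic multiplicity 3).

For λ = -3: algebraic multiplicity 1 gives one 1×1 block.

For λ = 6: rank(A - 6I) = 2, rank((A - 6I)^2) = 1. The eigenspace has dimension 4 - 2 = 2, so there are 2 Jordan blocks; the rank sequence gives block sizes [2, 1].

Assembling the blocks gives the Jordan form J above.

J = [[-3, 0, 0, 0], [0, 6, 1, 0], [0, 0, 6, 0], [0, 0, 0, 6]]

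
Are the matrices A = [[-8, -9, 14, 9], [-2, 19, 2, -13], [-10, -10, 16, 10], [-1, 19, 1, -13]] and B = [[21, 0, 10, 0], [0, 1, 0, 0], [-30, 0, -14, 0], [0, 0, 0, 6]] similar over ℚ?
No.

Both have characteristic polynomial (x - 6)^2(x - 1)^2, but the minimal polynomial of A is (x - 6)(x - 1)^2 while the minimal polynomial of B is (x - 6)(x - 1). The minimal polynomial is a similarity invariant, so A and B are not similar.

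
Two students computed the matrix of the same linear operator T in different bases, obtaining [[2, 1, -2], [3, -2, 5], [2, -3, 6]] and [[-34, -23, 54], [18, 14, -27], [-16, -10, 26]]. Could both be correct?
Two matrices over a field are similar if and only if they have the same invariant factors.

Both A and B have characteristic polynomial (x - 2)^3 and minimal polynomial (x - 2)^3. Computing further, both have invariant factors (x - 2)^3. Hence A and B are similar.

Yes.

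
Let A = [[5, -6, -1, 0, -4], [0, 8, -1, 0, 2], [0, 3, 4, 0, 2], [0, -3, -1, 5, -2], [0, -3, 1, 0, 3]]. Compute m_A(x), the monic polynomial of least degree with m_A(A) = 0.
m_A(x) = (x - 5)^3

The characteristic polynomial factors as (x - 5)^5. The minimal polynomial is ∏(x - λ)^{k_λ} where k_λ is the size of the largest Jordan block at λ.

For λ = 5: rank(A - 5I) = 2, and the largest Jordan block has size 3 (the smallest k with rank((A - 5I)^k) = rank((A - 5I)^(k+1))).

So m_A(x) = (x - 5)^3.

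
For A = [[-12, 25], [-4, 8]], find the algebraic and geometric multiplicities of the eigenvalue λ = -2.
The characteristic polynomial is (x + 2)^2, so the factor x + 2 appears with exponent 2: the algebraic multiplicity is 2.

rank(A + 2I) = 1, so the eigenspace has dimension 2 - 1 = 1: the geometric multiplicity is 1.

Since 1 < 2, A is not diagonalizable.

algebraic multiplicity 2, geometric multiplicity 1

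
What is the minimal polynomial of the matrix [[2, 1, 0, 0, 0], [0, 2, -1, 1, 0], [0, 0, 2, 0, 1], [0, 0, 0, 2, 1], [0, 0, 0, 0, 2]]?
The characteristic polynomial factors as (x - 2)^5. The minimal polynomial is ∏(x - λ)^{k_λ} where k_λ is the size of the largest Jordan block at λ.

For λ = 2: rank(A - 2I) = 3, and the largest Jordan block has size 3 (the smallest k with rank((A - 2I)^k) = rank((A - 2I)^(k+1))).

So m_A(x) = (x - 2)^3.

m_A(x) = (x - 2)^3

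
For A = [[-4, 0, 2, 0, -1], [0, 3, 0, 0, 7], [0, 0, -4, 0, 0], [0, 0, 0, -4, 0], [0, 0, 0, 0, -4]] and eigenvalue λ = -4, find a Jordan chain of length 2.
v_1 = [[0, 1, 0, 0, -1]]^T, v_2 = [[1, 0, 0, 0, 0]]^T

We seek v_1 ∈ ker((A + 4I)^2) \ ker(A + 4I), then set v_{i+1} = (A + 4I) v_i.

One such chain is v_1 = [[0, 1, 0, 0, -1]]^T, v_2 = [[1, 0, 0, 0, 0]]^T. Check: (A + 4I) v_2 = [[0, 0, 0, 0, 0]]^T = 0.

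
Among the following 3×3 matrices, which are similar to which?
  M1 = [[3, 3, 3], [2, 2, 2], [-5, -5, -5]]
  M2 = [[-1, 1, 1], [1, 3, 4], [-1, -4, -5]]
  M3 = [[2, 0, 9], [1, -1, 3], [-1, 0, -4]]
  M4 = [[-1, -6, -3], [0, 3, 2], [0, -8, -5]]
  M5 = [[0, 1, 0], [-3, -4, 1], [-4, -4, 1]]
3 classes: {M1}, {M2, M5}, {M3, M4}

Characteristic polynomials: χ_{M1} = x^3, χ_{M2} = (x + 1)^3, χ_{M3} = (x + 1)^3, χ_{M4} = (x + 1)^3, χ_{M5} = (x + 1)^3.

{M1}: invariant factors x, x^2.

{M2, M5}: invariant factors (x + 1)^3.

{M3, M4}: invariant factors x + 1, (x + 1)^2.

Matrices are similar if and only if their invariant-factor lists agree; the partition into similarity classes is {M1}, {M2, M5}, {M3, M4}.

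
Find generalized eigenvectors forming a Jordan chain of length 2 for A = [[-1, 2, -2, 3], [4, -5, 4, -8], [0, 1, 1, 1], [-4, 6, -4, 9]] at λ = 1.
v_1 = [[1, 1, 0, 0]]^T, v_2 = [[0, -2, 1, 2]]^T

We seek v_1 ∈ ker((A - I)^2) \ ker(A - I), then set v_{i+1} = (A - I) v_i.

One such chain is v_1 = [[1, 1, 0, 0]]^T, v_2 = [[0, -2, 1, 2]]^T. Check: (A - I) v_2 = [[0, 0, 0, 0]]^T = 0.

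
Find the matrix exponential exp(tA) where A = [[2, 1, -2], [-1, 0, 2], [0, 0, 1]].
e^{tA} = [[(t + 1)*e^{t}, t*e^{t}, -2*t*e^{t}], [-t*e^{t}, (1 - t)*e^{t}, 2*t*e^{t}], [0, 0, e^{t}]]

A has Jordan form J = [[1, 1, 0], [0, 1, 0], [0, 0, 1]] with A = PJP^{-1}, so e^{tA} = P e^{tJ} P^{-1}.

For a Jordan block J_k(λ), e^{tJ_k(λ)} = e^{λt} · (I + tN + t^2 N^2/2! + ... + t^{k-1} N^{k-1}/(k-1)!) where N is the nilpotent superdiagonal part.

Assembling the blocks and conjugating back gives the entries of e^{tA} as shown above.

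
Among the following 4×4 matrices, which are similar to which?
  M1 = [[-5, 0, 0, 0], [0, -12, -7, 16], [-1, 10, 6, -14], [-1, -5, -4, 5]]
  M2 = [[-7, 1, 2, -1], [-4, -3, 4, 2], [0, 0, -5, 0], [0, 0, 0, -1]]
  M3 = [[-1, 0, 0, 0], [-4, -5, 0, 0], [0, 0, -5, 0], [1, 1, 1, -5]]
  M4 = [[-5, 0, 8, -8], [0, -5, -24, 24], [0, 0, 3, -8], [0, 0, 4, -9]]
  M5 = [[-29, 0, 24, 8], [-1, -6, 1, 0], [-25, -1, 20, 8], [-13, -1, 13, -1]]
Characteristic polynomials: χ_{M1} = (x - 3)(x + 2)^2(x + 5), χ_{M2} = (x + 1)(x + 5)^3, χ_{M3} = (x + 1)(x + 5)^3, χ_{M4} = (x + 1)(x + 5)^3, χ_{M5} = (x + 1)(x + 5)^3.

{M1}: invariant factors (x - 3)(x + 2)^2(x + 5).

{M2, M3, M5}: invariant factors x + 5, (x + 1)(x + 5)^2.

{M4}: invariant factors x + 5, x + 5, (x + 1)(x + 5).

Matrices are similar if and only if their invariant-factor lists agree; the partition into similarity classes is {M1}, {M2, M3, M5}, {M4}.

3 classes: {M1}, {M2, M3, M5}, {M4}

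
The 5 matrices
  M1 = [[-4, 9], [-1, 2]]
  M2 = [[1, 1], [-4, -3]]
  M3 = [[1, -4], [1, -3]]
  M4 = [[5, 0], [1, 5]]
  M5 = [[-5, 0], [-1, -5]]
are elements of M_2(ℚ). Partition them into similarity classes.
3 classes: {M1, M2, M3}, {M4}, {M5}

Characteristic polynomials: χ_{M1} = (x + 1)^2, χ_{M2} = (x + 1)^2, χ_{M3} = (x + 1)^2, χ_{M4} = (x - 5)^2, χ_{M5} = (x + 5)^2.

{M1, M2, M3}: invariant factors (x + 1)^2.

{M4}: invariant factors (x - 5)^2.

{M5}: invariant factors (x + 5)^2.

Matrices are similar if and only if their invariant-factor lists agree; the partition into similarity classes is {M1, M2, M3}, {M4}, {M5}.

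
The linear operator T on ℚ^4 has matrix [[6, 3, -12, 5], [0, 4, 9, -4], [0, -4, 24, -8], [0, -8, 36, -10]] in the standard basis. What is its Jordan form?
J = [[6, 1, 0, 0], [0, 6, 1, 0], [0, 0, 6, 0], [0, 0, 0, 6]]

The characteristic polynomial is det(xI - A) = (x - 6)^4, so the eigenvalues are 6 (algebraic multiplicity 4).

For λ = 6: rank(A - 6I) = 2, rank((A - 6I)^2) = 1, rank((A - 6I)^3) = 0. The eigenspace has dimension 4 - 2 = 2, so there are 2 Jordan blocks; the rank sequence gives block sizes [3, 1].

Assembling the blocks gives the Jordan form J above.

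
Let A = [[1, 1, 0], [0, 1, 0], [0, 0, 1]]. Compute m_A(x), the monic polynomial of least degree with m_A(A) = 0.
The characteristic polynomial factors as (x - 1)^3. The minimal polynomial is ∏(x - λ)^{k_λ} where k_λ is the size of the largest Jordan block at λ.

For λ = 1: rank(A - I) = 1, and the largest Jordan block has size 2 (the smallest k with rank((A - I)^k) = rank((A - I)^(k+1))).

So m_A(x) = (x - 1)^2.

m_A(x) = (x - 1)^2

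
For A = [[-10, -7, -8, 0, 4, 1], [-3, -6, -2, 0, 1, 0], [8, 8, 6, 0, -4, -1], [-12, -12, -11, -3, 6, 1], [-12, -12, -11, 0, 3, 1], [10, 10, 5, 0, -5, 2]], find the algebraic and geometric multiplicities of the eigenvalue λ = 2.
algebraic multiplicity 2, geometric multiplicity 1

The characteristic polynomial is (x - 2)^2(x + 3)^4, so the factor x - 2 appears with exponent 2: the algebraic multiplicity is 2.

rank(A - 2I) = 5, so the eigenspace has dimension 6 - 5 = 1: the geometric multiplicity is 1.

Since 1 < 2, A is not diagonalizable.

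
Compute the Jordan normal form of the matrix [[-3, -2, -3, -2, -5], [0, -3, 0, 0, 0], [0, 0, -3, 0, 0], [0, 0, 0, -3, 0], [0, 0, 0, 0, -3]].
J = [[-3, 1, 0, 0, 0], [0, -3, 0, 0, 0], [0, 0, -3, 0, 0], [0, 0, 0, -3, 0], [0, 0, 0, 0, -3]]

The characteristic polynomial is det(xI - A) = (x + 3)^5, so the eigenvalues are -3 (algebraic multiplicity 5).

For λ = -3: rank(A + 3I) = 1, rank((A + 3I)^2) = 0. The eigenspace has dimension 5 - 1 = 4, so there are 4 Jordan blocks; the rank sequence gives block sizes [2, 1, 1, 1].

Assembling the blocks gives the Jordan form J above.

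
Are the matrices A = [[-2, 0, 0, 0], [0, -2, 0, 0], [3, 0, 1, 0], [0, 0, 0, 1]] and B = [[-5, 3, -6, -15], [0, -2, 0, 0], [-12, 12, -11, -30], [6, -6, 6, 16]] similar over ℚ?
Two matrices over a field are similar if and only if they have the same invariant factors.

Both A and B have characteristic polynomial (x - 1)^2(x + 2)^2 and minimal polynomial (x - 1)(x + 2). Computing further, both have invariant factors (x - 1)(x + 2), (x - 1)(x + 2). Hence A and B are similar.

Yes.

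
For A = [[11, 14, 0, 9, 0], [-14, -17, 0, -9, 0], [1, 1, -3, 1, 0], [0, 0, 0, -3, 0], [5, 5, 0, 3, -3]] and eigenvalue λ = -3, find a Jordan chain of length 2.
We seek v_1 ∈ ker((A + 3I)^2) \ ker(A + 3I), then set v_{i+1} = (A + 3I) v_i.

One such chain is v_1 = [[0, 1, -1, -1, 0]]^T, v_2 = [[5, -5, 0, 0, 2]]^T. Check: (A + 3I) v_2 = [[0, 0, 0, 0, 0]]^T = 0.

v_1 = [[0, 1, -1, -1, 0]]^T, v_2 = [[5, -5, 0, 0, 2]]^T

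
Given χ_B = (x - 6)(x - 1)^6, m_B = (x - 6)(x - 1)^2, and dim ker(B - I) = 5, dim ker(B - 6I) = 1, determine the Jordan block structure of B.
λ = 1: algebraic multiplicity 6 (exponent in χ_B), largest block size 2 (exponent in m_B), 5 blocks (geometric multiplicity). These force block sizes [2, 1, 1, 1, 1].
λ = 6: algebraic multiplicity 1 (exponent in χ_B), largest block size 1 (exponent in m_B), 1 block (geometric multiplicity). This forces block sizes [1].

Jordan blocks: (1, 2), (1, 1), (1, 1), (1, 1), (1, 1), (6, 1)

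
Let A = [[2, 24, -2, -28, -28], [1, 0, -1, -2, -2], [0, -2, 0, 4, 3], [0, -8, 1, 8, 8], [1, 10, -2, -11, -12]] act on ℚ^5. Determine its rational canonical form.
The invariant factors of A (the non-unit diagonal entries of the Smith normal form of xI - A over ℚ[x]) are (x - 2)(x + 4)(x^3 - 3), each dividing the next. The characteristic polynomial is their product, (x - 2)(x + 4)(x^3 - 3).

The rational canonical form is the block-diagonal matrix of companion matrices C(f_i):
R = [[0, 0, 0, 0, -24], [1, 0, 0, 0, 6], [0, 1, 0, 0, 3], [0, 0, 1, 0, 8], [0, 0, 0, 1, -2]].

Note the characteristic polynomial does not split into linear factors over ℚ, so A has no Jordan form over ℚ; the rational canonical form exists over any field.

R = [[0, 0, 0, 0, -24], [1, 0, 0, 0, 6], [0, 1, 0, 0, 3], [0, 0, 1, 0, 8], [0, 0, 0, 1, -2]]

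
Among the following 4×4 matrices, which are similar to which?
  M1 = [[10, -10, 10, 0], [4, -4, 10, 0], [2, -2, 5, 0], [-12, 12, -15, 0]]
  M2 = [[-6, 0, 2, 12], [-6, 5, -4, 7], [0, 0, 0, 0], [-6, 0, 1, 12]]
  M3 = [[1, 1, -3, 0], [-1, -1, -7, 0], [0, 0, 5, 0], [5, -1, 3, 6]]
2 classes: {M1}, {M2, M3}

Characteristic polynomials: χ_{M1} = x^2(x - 6)(x - 5), χ_{M2} = x^2(x - 6)(x - 5), χ_{M3} = x^2(x - 6)(x - 5).

{M1}: invariant factors x, x(x - 6)(x - 5).

{M2, M3}: invariant factors x^2(x - 6)(x - 5).

Matrices are similar if and only if their invariant-factor lists agree; the partition into similarity classes is {M1}, {M2, M3}.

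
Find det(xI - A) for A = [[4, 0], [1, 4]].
xI - A = [[x - 4, 0], [-1, x - 4]].

Expanding det(xI - A) along the first row:
det(xI - A) = + (x - 4)·det([[x - 4]]) - (0)·det([[-1]]).

Evaluating gives χ_A(x) = x^2 - 8x + 16 = (x - 4)^2.

χ_A(x) = (x - 4)^2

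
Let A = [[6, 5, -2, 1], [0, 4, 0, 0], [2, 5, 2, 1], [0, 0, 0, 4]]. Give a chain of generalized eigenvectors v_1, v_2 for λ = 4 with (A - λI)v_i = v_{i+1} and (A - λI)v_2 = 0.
We seek v_1 ∈ ker((A - 4I)^2) \ ker(A - 4I), then set v_{i+1} = (A - 4I) v_i.

One such chain is v_1 = [[2, 2, 4, -5]]^T, v_2 = [[1, 0, 1, 0]]^T. Check: (A - 4I) v_2 = [[0, 0, 0, 0]]^T = 0.

v_1 = [[2, 2, 4, -5]]^T, v_2 = [[1, 0, 1, 0]]^T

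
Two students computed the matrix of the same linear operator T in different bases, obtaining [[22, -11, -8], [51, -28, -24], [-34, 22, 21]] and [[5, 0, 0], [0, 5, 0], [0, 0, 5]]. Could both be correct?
No.

Both have characteristic polynomial (x - 5)^3, but the minimal polynomial of A is (x - 5)^2 while the minimal polynomial of B is x - 5. The minimal polynomial is a similarity invariant, so A and B are not similar.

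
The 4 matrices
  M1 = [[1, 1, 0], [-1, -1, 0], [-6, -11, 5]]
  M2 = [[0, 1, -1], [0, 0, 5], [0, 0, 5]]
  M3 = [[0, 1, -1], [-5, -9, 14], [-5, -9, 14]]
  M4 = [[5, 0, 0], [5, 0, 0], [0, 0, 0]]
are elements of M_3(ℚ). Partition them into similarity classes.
2 classes: {M1, M2, M3}, {M4}

Characteristic polynomials: χ_{M1} = x^2(x - 5), χ_{M2} = x^2(x - 5), χ_{M3} = x^2(x - 5), χ_{M4} = x^2(x - 5).

{M1, M2, M3}: invariant factors x^2(x - 5).

{M4}: invariant factors x, x(x - 5).

Matrices are similar if and only if their invariant-factor lists agree; the partition into similarity classes is {M1, M2, M3}, {M4}.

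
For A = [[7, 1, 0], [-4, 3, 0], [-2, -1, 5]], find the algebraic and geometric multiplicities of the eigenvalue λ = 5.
algebraic multiplicity 3, geometric multiplicity 2

The characteristic polynomial is (x - 5)^3, so the factor x - 5 appears with exponent 3: the algebraic multiplicity is 3.

rank(A - 5I) = 1, so the eigenspace has dimension 3 - 1 = 2: the geometric multiplicity is 2.

Since 2 < 3, A is not diagonalizable.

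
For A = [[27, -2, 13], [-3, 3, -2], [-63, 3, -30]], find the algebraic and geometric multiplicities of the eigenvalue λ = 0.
The characteristic polynomial is x^3, so the factor x appears with exponent 3: the algebraic multiplicity is 3.

rank(A) = 2, so the eigenspace has dimension 3 - 2 = 1: the geometric multiplicity is 1.

Since 1 < 3, A is not diagonalizable.

algebraic multiplicity 3, geometric multiplicity 1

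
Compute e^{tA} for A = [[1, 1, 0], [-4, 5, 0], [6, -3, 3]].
e^{tA} = [[(1 - 2*t)*e^{3*t}, t*e^{3*t}, 0], [-4*t*e^{3*t}, (2*t + 1)*e^{3*t}, 0], [6*t*e^{3*t}, -3*t*e^{3*t}, e^{3*t}]]

A has Jordan form J = [[3, 1, 0], [0, 3, 0], [0, 0, 3]] with A = PJP^{-1}, so e^{tA} = P e^{tJ} P^{-1}.

For a Jordan block J_k(λ), e^{tJ_k(λ)} = e^{λt} · (I + tN + t^2 N^2/2! + ... + t^{k-1} N^{k-1}/(k-1)!) where N is the nilpotent superdiagonal part.

Assembling the blocks and conjugating back gives the entries of e^{tA} as shown above.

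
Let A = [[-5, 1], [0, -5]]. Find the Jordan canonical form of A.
J = [[-5, 1], [0, -5]]

The characteristic polynomial is det(xI - A) = (x + 5)^2, so the eigenvalues are -5 (algebraic multiplicity 2).

For λ = -5: rank(A + 5I) = 1, rank((A + 5I)^2) = 0. The eigenspace has dimension 2 - 1 = 1, so there is 1 Jordan block; the rank sequence gives block sizes [2].

Assembling the blocks gives the Jordan form J above.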